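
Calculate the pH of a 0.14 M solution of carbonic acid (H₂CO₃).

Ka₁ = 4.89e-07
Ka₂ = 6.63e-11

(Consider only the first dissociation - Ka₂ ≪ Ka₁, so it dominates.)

First dissociation dominates. From Ka₁ = [H⁺][HA⁻]/[H₂A], x² + Ka₁·x − Ka₁·C = 0 with C = 0.14 M and Ka₁ = 4.89e-07. Solving: [H⁺] = (−Ka₁ + √(Ka₁² + 4·Ka₁·C)) / 2 = 2.6140e-04 M. pH = -log(2.6140e-04) = 3.58.

pH = 3.58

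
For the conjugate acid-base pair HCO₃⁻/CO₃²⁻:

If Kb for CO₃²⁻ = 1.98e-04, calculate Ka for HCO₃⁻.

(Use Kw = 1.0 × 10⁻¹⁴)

For a conjugate pair Ka × Kb = Kw, so Ka = Kw/Kb = 1.0 × 10⁻¹⁴ / 1.98e-04 = 5.05e-11.

K_a = 5.05e-11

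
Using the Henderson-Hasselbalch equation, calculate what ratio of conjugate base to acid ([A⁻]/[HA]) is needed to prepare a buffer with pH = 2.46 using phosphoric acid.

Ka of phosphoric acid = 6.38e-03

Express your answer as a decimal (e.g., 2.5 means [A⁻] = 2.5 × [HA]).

pKa = -log(6.38e-03) = 2.1952. pH = pKa + log([A⁻]/[HA]), so log([A⁻]/[HA]) = pH − pKa = 2.46 − 2.1952 = 0.2648. [A⁻]/[HA] = 10^(0.2648) = 1.84

[A⁻]/[HA] = 1.84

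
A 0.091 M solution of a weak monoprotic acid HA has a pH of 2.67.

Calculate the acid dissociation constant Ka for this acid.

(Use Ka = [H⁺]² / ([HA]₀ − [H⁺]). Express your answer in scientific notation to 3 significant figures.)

[H⁺] = 10^(−pH) = 10^(−2.67) = 2.138e-03 M. For HA ⇌ H⁺ + A⁻, Ka = [H⁺][A⁻]/[HA] = [H⁺]² / ([HA]₀ − [H⁺]) = (2.138e-03)² / (0.091 − 2.138e-03) = 5.14e-05.

K_a = 5.14e-05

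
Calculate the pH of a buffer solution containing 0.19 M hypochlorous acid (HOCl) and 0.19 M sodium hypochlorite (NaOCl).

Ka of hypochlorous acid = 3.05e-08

pKa = -log(3.05e-08) = 7.52. pH = pKa + log([A⁻]/[HA]) = 7.52 + log(0.19/0.19)

pH = 7.52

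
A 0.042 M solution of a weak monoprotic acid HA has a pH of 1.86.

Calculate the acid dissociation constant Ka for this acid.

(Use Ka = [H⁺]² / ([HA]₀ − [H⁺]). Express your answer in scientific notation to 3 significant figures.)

[H⁺] = 10^(−pH) = 10^(−1.86) = 1.380e-02 M. For HA ⇌ H⁺ + A⁻, Ka = [H⁺][A⁻]/[HA] = [H⁺]² / ([HA]₀ − [H⁺]) = (1.380e-02)² / (0.042 − 1.380e-02) = 6.76e-03.

K_a = 6.76e-03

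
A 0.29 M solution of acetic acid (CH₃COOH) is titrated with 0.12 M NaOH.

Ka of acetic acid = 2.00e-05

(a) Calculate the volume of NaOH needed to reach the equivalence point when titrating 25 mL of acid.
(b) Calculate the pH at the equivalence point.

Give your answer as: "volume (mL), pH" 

moles acid = 0.29 × 25/1000 = 0.00725 mol; V_base = moles/0.12 × 1000 = 60.4 mL. At equivalence only the conjugate base is present: [A⁻] = 0.00725/0.085 = 8.4878e-02 M. Kb = Kw/Ka = 5.00e-10; [OH⁻] = √(Kb × [A⁻]) = 6.5145e-06; pOH = 5.19; pH = 14 - pOH = 8.81.

V = 60.4 mL, pH = 8.81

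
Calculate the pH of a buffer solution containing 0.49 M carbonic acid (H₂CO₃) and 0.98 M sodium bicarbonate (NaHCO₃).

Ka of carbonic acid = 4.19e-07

pKa = -log(4.19e-07) = 6.38. pH = pKa + log([A⁻]/[HA]) = 6.38 + log(0.98/0.49)

pH = 6.68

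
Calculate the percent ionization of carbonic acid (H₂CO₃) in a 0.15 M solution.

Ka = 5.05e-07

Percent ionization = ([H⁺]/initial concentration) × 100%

Using Ka equilibrium: x² + Ka×x - Ka×C = 0. Solving: [H⁺] = 2.7497e-04. Percent = (2.7497e-04/0.15) × 100

Percent ionization = 0.183%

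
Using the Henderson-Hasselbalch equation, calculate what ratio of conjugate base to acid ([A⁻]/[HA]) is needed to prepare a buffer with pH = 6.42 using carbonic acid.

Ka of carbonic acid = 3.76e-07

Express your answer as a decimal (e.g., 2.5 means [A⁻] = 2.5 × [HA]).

pKa = -log(3.76e-07) = 6.4248. pH = pKa + log([A⁻]/[HA]), so log([A⁻]/[HA]) = pH − pKa = 6.42 − 6.4248 = -0.0048. [A⁻]/[HA] = 10^(-0.0048) = 0.989

[A⁻]/[HA] = 0.989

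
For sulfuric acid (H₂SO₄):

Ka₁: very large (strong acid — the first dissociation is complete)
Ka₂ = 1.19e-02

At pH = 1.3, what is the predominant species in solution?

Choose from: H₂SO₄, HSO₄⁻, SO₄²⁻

The first dissociation is complete, so H₂SO₄ itself is never the predominant species in water; pKa₂ = -log(1.19e-02) = 1.92. For a polyprotic acid the predominant species crosses at each pKa: below pKa_n the protonated form dominates, above it the deprotonated form does. At pH = 1.3, the predominant species is HSO₄⁻.

HSO₄⁻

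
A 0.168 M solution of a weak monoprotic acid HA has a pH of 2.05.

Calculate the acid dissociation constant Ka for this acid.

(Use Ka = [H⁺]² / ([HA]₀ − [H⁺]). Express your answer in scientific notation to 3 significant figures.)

[H⁺] = 10^(−pH) = 10^(−2.05) = 8.913e-03 M. For HA ⇌ H⁺ + A⁻, Ka = [H⁺][A⁻]/[HA] = [H⁺]² / ([HA]₀ − [H⁺]) = (8.913e-03)² / (0.168 − 8.913e-03) = 4.99e-04.

K_a = 4.99e-04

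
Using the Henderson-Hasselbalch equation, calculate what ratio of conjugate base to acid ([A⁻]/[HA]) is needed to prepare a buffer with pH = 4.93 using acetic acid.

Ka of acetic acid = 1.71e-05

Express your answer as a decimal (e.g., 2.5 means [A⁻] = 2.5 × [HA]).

pKa = -log(1.71e-05) = 4.7670. pH = pKa + log([A⁻]/[HA]), so log([A⁻]/[HA]) = pH − pKa = 4.93 − 4.7670 = 0.1630. [A⁻]/[HA] = 10^(0.1630) = 1.46

[A⁻]/[HA] = 1.46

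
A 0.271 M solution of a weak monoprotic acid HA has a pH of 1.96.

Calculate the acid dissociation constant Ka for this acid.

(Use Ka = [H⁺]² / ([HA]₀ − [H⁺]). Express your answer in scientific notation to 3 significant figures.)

[H⁺] = 10^(−pH) = 10^(−1.96) = 1.096e-02 M. For HA ⇌ H⁺ + A⁻, Ka = [H⁺][A⁻]/[HA] = [H⁺]² / ([HA]₀ − [H⁺]) = (1.096e-02)² / (0.271 − 1.096e-02) = 4.62e-04.

K_a = 4.62e-04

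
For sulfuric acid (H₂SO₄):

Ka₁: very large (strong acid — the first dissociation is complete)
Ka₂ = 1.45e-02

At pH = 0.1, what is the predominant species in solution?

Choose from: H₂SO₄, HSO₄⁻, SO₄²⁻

The first dissociation is complete, so H₂SO₄ itself is never the predominant species in water; pKa₂ = -log(1.45e-02) = 1.84. For a polyprotic acid the predominant species crosses at each pKa: below pKa_n the protonated form dominates, above it the deprotonated form does. At pH = 0.1, the predominant species is HSO₄⁻.

HSO₄⁻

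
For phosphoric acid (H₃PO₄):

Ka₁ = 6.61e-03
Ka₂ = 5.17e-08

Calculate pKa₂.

pKa₂ = -log(Ka₂) = -log(5.17e-08) = 7.29.

pK_{a2} = 7.29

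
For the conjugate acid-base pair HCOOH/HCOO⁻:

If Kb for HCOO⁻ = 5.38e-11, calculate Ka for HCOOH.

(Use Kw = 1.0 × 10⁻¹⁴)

For a conjugate pair Ka × Kb = Kw, so Ka = Kw/Kb = 1.0 × 10⁻¹⁴ / 5.38e-11 = 1.86e-04.

K_a = 1.86e-04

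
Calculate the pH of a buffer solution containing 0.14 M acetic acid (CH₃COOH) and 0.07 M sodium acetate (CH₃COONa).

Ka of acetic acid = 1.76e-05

pKa = -log(1.76e-05) = 4.75. pH = pKa + log([A⁻]/[HA]) = 4.75 + log(0.07/0.14)

pH = 4.45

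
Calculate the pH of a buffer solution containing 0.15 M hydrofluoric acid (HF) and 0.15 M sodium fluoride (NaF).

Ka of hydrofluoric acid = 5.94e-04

pKa = -log(5.94e-04) = 3.23. pH = pKa + log([A⁻]/[HA]) = 3.23 + log(0.15/0.15)

pH = 3.23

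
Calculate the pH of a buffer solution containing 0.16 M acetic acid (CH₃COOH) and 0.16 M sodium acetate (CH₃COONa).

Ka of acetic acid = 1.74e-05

pKa = -log(1.74e-05) = 4.76. pH = pKa + log([A⁻]/[HA]) = 4.76 + log(0.16/0.16)

pH = 4.76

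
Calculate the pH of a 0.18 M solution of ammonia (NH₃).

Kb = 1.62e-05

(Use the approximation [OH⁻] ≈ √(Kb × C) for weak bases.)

[OH⁻] = √(Kb × C) = √(1.62e-05 × 0.18) = 1.7076e-03. pOH = 2.77, pH = 14 - pOH

pH = 11.23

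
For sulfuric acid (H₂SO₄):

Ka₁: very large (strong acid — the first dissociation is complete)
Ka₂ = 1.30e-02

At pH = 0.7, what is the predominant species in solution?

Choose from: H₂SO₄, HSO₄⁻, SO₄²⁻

The first dissociation is complete, so H₂SO₄ itself is never the predominant species in water; pKa₂ = -log(1.30e-02) = 1.89. For a polyprotic acid the predominant species crosses at each pKa: below pKa_n the protonated form dominates, above it the deprotonated form does. At pH = 0.7, the predominant species is HSO₄⁻.

HSO₄⁻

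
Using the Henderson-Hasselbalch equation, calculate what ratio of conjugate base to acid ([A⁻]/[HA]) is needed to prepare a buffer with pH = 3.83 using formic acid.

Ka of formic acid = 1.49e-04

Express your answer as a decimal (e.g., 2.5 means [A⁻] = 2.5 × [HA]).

pKa = -log(1.49e-04) = 3.8268. pH = pKa + log([A⁻]/[HA]), so log([A⁻]/[HA]) = pH − pKa = 3.83 − 3.8268 = 0.0032. [A⁻]/[HA] = 10^(0.0032) = 1.01

[A⁻]/[HA] = 1.01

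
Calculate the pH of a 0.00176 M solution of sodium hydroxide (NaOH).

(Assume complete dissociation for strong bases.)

[OH⁻] = 0.00176 M for strong base. pOH = -log[OH⁻] = 2.75, pH = 14 - pOH

pH = 11.25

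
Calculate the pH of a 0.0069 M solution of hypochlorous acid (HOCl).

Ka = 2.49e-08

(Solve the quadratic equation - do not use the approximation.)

x² + Ka×x - Ka×C = 0. Using quadratic formula: [H⁺] = 1.3095e-05

pH = 4.88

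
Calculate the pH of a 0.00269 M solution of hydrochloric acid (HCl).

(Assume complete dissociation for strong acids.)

[H⁺] = 0.00269 M for strong acid. pH = -log[H⁺] = -log(0.00269)

pH = 2.57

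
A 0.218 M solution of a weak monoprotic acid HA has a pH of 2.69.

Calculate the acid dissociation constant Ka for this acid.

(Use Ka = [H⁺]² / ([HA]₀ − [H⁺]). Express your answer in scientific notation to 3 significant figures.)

[H⁺] = 10^(−pH) = 10^(−2.69) = 2.042e-03 M. For HA ⇌ H⁺ + A⁻, Ka = [H⁺][A⁻]/[HA] = [H⁺]² / ([HA]₀ − [H⁺]) = (2.042e-03)² / (0.218 − 2.042e-03) = 1.93e-05.

K_a = 1.93e-05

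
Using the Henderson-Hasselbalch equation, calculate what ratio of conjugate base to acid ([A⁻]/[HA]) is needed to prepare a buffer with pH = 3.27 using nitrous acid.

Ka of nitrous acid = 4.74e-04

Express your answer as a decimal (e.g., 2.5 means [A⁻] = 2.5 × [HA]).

pKa = -log(4.74e-04) = 3.3242. pH = pKa + log([A⁻]/[HA]), so log([A⁻]/[HA]) = pH − pKa = 3.27 − 3.3242 = -0.0542. [A⁻]/[HA] = 10^(-0.0542) = 0.883

[A⁻]/[HA] = 0.883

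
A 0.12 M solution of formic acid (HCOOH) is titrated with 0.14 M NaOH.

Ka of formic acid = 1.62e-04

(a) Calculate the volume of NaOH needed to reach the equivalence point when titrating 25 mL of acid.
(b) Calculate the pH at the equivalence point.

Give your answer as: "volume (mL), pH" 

moles acid = 0.12 × 25/1000 = 0.003 mol; V_base = moles/0.14 × 1000 = 21.4 mL. At equivalence only the conjugate base is present: [A⁻] = 0.003/0.046 = 6.4615e-02 M. Kb = Kw/Ka = 6.17e-11; [OH⁻] = √(Kb × [A⁻]) = 1.9971e-06; pOH = 5.70; pH = 14 - pOH = 8.30.

V = 21.4 mL, pH = 8.30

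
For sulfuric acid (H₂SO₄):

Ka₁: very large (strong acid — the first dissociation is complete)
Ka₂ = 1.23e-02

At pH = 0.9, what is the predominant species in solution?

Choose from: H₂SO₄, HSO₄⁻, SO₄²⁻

The first dissociation is complete, so H₂SO₄ itself is never the predominant species in water; pKa₂ = -log(1.23e-02) = 1.91. For a polyprotic acid the predominant species crosses at each pKa: below pKa_n the protonated form dominates, above it the deprotonated form does. At pH = 0.9, the predominant species is HSO₄⁻.

HSO₄⁻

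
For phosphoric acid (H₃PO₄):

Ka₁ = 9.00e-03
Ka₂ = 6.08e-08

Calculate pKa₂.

pKa₂ = -log(Ka₂) = -log(6.08e-08) = 7.22.

pK_{a2} = 7.22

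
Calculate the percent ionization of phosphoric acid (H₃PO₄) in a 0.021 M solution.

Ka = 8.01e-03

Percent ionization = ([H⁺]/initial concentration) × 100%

Using Ka equilibrium: x² + Ka×x - Ka×C = 0. Solving: [H⁺] = 9.5689e-03. Percent = (9.5689e-03/0.021) × 100

Percent ionization = 45.6%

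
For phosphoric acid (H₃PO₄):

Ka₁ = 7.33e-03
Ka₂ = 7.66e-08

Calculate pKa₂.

pKa₂ = -log(Ka₂) = -log(7.66e-08) = 7.12.

pK_{a2} = 7.12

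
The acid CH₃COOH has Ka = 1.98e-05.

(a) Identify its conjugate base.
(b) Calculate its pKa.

(a) The conjugate base is formed by removing one H⁺ from CH₃COOH, giving CH₃COO⁻. (b) pKa = -log(Ka) = -log(1.98e-05) = 4.70.

Conjugate base: CH₃COO⁻; pK_a = 4.70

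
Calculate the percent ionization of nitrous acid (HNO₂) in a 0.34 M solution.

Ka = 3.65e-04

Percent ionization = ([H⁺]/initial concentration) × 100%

Using Ka equilibrium: x² + Ka×x - Ka×C = 0. Solving: [H⁺] = 1.0959e-02. Percent = (1.0959e-02/0.34) × 100

Percent ionization = 3.22%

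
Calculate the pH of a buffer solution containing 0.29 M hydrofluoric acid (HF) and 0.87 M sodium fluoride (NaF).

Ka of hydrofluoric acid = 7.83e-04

pKa = -log(7.83e-04) = 3.11. pH = pKa + log([A⁻]/[HA]) = 3.11 + log(0.87/0.29)

pH = 3.58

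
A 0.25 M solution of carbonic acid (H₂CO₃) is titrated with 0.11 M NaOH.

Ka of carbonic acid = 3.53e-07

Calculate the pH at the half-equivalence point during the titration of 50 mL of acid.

At half-equivalence [HA] = [A⁻], so Henderson-Hasselbalch gives pH = pKa = -log(3.53e-07) = 6.45.

pH = pKa = 6.45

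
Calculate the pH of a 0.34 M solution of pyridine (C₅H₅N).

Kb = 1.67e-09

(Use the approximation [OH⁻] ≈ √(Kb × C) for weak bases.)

[OH⁻] = √(Kb × C) = √(1.67e-09 × 0.34) = 2.3829e-05. pOH = 4.62, pH = 14 - pOH

pH = 9.38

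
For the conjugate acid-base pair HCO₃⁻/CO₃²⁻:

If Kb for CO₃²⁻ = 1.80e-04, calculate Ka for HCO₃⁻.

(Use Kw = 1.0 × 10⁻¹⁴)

For a conjugate pair Ka × Kb = Kw, so Ka = Kw/Kb = 1.0 × 10⁻¹⁴ / 1.80e-04 = 5.56e-11.

K_a = 5.56e-11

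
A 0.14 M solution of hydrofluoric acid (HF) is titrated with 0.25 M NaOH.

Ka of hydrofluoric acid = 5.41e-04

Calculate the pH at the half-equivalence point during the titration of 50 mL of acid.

At half-equivalence [HA] = [A⁻], so Henderson-Hasselbalch gives pH = pKa = -log(5.41e-04) = 3.27.

pH = pKa = 3.27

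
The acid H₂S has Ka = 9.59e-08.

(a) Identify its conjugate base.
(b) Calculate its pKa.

(a) The conjugate base is formed by removing one H⁺ from H₂S, giving HS⁻. (b) pKa = -log(Ka) = -log(9.59e-08) = 7.02.

Conjugate base: HS⁻; pK_a = 7.02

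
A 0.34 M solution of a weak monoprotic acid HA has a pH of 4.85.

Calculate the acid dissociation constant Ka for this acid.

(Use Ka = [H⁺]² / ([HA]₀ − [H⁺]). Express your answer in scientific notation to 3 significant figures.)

[H⁺] = 10^(−pH) = 10^(−4.85) = 1.413e-05 M. For HA ⇌ H⁺ + A⁻, Ka = [H⁺][A⁻]/[HA] = [H⁺]² / ([HA]₀ − [H⁺]) = (1.413e-05)² / (0.34 − 1.413e-05) = 5.87e-10.

K_a = 5.87e-10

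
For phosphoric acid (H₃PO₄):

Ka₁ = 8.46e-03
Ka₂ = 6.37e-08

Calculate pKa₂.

pKa₂ = -log(Ka₂) = -log(6.37e-08) = 7.20.

pK_{a2} = 7.20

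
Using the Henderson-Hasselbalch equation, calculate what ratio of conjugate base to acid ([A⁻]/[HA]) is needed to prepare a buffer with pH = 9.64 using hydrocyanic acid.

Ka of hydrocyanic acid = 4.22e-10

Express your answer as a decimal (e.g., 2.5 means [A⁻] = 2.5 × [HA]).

pKa = -log(4.22e-10) = 9.3747. pH = pKa + log([A⁻]/[HA]), so log([A⁻]/[HA]) = pH − pKa = 9.64 − 9.3747 = 0.2653. [A⁻]/[HA] = 10^(0.2653) = 1.84

[A⁻]/[HA] = 1.84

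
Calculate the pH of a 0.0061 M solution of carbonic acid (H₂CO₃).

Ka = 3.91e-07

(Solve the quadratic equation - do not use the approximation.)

x² + Ka×x - Ka×C = 0. Using quadratic formula: [H⁺] = 4.8642e-05

pH = 4.31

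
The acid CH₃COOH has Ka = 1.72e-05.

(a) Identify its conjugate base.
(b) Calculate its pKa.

(a) The conjugate base is formed by removing one H⁺ from CH₃COOH, giving CH₃COO⁻. (b) pKa = -log(Ka) = -log(1.72e-05) = 4.76.

Conjugate base: CH₃COO⁻; pK_a = 4.76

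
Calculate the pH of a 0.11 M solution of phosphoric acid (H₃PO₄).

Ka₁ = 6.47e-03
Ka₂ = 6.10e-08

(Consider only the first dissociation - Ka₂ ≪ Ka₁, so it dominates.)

First dissociation dominates. From Ka₁ = [H⁺][HA⁻]/[H₂A], x² + Ka₁·x − Ka₁·C = 0 with C = 0.11 M and Ka₁ = 6.47e-03. Solving: [H⁺] = (−Ka₁ + √(Ka₁² + 4·Ka₁·C)) / 2 = 2.3638e-02 M. pH = -log(2.3638e-02) = 1.63.

pH = 1.63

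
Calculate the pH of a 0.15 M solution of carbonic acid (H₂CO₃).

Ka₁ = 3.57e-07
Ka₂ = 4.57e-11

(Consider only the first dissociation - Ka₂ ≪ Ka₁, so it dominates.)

First dissociation dominates. From Ka₁ = [H⁺][HA⁻]/[H₂A], x² + Ka₁·x − Ka₁·C = 0 with C = 0.15 M and Ka₁ = 3.57e-07. Solving: [H⁺] = (−Ka₁ + √(Ka₁² + 4·Ka₁·C)) / 2 = 2.3123e-04 M. pH = -log(2.3123e-04) = 3.64.

pH = 3.64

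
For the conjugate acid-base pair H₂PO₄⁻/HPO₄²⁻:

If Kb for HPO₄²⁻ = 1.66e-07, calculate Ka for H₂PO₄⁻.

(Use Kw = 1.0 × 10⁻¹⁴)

For a conjugate pair Ka × Kb = Kw, so Ka = Kw/Kb = 1.0 × 10⁻¹⁴ / 1.66e-07 = 6.02e-08.

K_a = 6.02e-08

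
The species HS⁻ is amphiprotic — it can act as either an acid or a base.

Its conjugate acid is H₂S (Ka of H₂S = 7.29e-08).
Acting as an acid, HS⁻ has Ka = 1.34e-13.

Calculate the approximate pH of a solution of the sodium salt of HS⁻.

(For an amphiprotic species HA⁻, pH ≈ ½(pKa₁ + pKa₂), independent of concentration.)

pKa₁ = -log(7.29e-08) = 7.14; pKa₂ = -log(1.34e-13) = 12.87. For an amphiprotic species, pH ≈ ½(pKa₁ + pKa₂) = ½(7.14 + 12.87) = 10.01.

pH = 10.01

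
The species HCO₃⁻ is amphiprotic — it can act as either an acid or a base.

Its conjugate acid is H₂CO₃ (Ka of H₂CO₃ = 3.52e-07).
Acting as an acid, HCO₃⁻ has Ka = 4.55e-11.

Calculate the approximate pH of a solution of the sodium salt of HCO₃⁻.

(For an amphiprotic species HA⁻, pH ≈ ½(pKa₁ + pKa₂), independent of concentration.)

pKa₁ = -log(3.52e-07) = 6.45; pKa₂ = -log(4.55e-11) = 10.34. For an amphiprotic species, pH ≈ ½(pKa₁ + pKa₂) = ½(6.45 + 10.34) = 8.40.

pH = 8.40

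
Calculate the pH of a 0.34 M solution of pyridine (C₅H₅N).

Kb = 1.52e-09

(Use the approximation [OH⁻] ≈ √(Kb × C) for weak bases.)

[OH⁻] = √(Kb × C) = √(1.52e-09 × 0.34) = 2.2733e-05. pOH = 4.64, pH = 14 - pOH

pH = 9.36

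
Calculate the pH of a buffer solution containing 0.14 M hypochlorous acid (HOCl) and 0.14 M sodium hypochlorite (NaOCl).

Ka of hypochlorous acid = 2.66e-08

pKa = -log(2.66e-08) = 7.58. pH = pKa + log([A⁻]/[HA]) = 7.58 + log(0.14/0.14)

pH = 7.58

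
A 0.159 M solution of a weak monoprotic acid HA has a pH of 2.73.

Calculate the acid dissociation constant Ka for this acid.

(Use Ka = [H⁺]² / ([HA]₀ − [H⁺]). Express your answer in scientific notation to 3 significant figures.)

[H⁺] = 10^(−pH) = 10^(−2.73) = 1.862e-03 M. For HA ⇌ H⁺ + A⁻, Ka = [H⁺][A⁻]/[HA] = [H⁺]² / ([HA]₀ − [H⁺]) = (1.862e-03)² / (0.159 − 1.862e-03) = 2.21e-05.

K_a = 2.21e-05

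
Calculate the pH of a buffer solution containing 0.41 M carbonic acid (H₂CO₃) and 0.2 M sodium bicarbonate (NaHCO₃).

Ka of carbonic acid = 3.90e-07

pKa = -log(3.90e-07) = 6.41. pH = pKa + log([A⁻]/[HA]) = 6.41 + log(0.2/0.41)

pH = 6.10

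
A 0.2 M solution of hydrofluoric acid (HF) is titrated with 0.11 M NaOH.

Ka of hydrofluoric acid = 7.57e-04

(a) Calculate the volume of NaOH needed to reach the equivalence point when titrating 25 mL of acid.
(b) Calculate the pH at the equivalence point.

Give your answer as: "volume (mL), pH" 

moles acid = 0.2 × 25/1000 = 0.005 mol; V_base = moles/0.11 × 1000 = 45.5 mL. At equivalence only the conjugate base is present: [A⁻] = 0.005/0.070 = 7.0968e-02 M. Kb = Kw/Ka = 1.32e-11; [OH⁻] = √(Kb × [A⁻]) = 9.6824e-07; pOH = 6.01; pH = 14 - pOH = 7.99.

V = 45.5 mL, pH = 7.99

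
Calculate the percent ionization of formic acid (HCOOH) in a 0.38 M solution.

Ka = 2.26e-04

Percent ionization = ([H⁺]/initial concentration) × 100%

Using Ka equilibrium: x² + Ka×x - Ka×C = 0. Solving: [H⁺] = 9.1548e-03. Percent = (9.1548e-03/0.38) × 100

Percent ionization = 2.41%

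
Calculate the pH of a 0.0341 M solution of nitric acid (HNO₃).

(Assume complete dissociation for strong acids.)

[H⁺] = 0.0341 M for strong acid. pH = -log[H⁺] = -log(0.0341)

pH = 1.47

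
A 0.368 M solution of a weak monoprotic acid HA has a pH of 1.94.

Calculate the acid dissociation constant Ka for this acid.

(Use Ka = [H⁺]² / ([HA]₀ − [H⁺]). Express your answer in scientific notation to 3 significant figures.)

[H⁺] = 10^(−pH) = 10^(−1.94) = 1.148e-02 M. For HA ⇌ H⁺ + A⁻, Ka = [H⁺][A⁻]/[HA] = [H⁺]² / ([HA]₀ − [H⁺]) = (1.148e-02)² / (0.368 − 1.148e-02) = 3.70e-04.

K_a = 3.70e-04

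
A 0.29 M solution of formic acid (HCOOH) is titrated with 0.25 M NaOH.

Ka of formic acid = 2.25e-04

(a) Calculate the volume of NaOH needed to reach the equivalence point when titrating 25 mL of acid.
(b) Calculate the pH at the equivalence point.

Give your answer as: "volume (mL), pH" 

moles acid = 0.29 × 25/1000 = 0.00725 mol; V_base = moles/0.25 × 1000 = 29.0 mL. At equivalence only the conjugate base is present: [A⁻] = 0.00725/0.054 = 1.3426e-01 M. Kb = Kw/Ka = 4.44e-11; [OH⁻] = √(Kb × [A⁻]) = 2.4428e-06; pOH = 5.61; pH = 14 - pOH = 8.39.

V = 29.0 mL, pH = 8.39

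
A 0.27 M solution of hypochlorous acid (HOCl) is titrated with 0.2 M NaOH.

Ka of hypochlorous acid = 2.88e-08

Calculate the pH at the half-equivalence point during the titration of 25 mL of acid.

At half-equivalence [HA] = [A⁻], so Henderson-Hasselbalch gives pH = pKa = -log(2.88e-08) = 7.54.

pH = pKa = 7.54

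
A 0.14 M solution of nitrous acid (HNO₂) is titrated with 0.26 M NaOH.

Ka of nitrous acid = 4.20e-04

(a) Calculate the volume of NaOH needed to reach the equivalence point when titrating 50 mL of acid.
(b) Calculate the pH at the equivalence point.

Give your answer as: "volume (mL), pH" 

moles acid = 0.14 × 50/1000 = 0.007 mol; V_base = moles/0.26 × 1000 = 26.9 mL. At equivalence only the conjugate base is present: [A⁻] = 0.007/0.077 = 9.1000e-02 M. Kb = Kw/Ka = 2.38e-11; [OH⁻] = √(Kb × [A⁻]) = 1.4720e-06; pOH = 5.83; pH = 14 - pOH = 8.17.

V = 26.9 mL, pH = 8.17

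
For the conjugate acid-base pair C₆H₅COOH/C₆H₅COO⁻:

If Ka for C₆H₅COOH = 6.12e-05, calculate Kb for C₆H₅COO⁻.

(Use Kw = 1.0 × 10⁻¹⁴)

For a conjugate pair Ka × Kb = Kw, so Kb = Kw/Ka = 1.0 × 10⁻¹⁴ / 6.12e-05 = 1.63e-10.

K_b = 1.63e-10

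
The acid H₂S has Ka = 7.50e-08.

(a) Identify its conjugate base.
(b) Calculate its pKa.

(a) The conjugate base is formed by removing one H⁺ from H₂S, giving HS⁻. (b) pKa = -log(Ka) = -log(7.50e-08) = 7.12.

Conjugate base: HS⁻; pK_a = 7.12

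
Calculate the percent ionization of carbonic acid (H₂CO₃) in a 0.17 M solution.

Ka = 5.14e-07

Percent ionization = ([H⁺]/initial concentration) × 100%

Using Ka equilibrium: x² + Ka×x - Ka×C = 0. Solving: [H⁺] = 2.9534e-04. Percent = (2.9534e-04/0.17) × 100

Percent ionization = 0.174%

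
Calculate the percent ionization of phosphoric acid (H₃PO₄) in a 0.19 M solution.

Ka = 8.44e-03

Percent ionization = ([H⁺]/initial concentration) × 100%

Using Ka equilibrium: x² + Ka×x - Ka×C = 0. Solving: [H⁺] = 3.6047e-02. Percent = (3.6047e-02/0.19) × 100

Percent ionization = 19%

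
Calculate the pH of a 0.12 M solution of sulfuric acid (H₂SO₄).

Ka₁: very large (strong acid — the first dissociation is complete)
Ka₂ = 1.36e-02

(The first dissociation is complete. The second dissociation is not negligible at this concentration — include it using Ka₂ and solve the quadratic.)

First dissociation is complete: [H⁺]₀ = [HSO₄⁻]₀ = C = 0.12 M. Second dissociation HSO₄⁻ ⇌ H⁺ + SO₄²⁻: let x = [SO₄²⁻]. Ka₂ = (C + x)·x / (C − x) = 1.36e-02 → x² + (C + Ka₂)·x − Ka₂·C = 0 → x² + 0.13360·x − 1.632e-03 = 0. x = (−0.13360 + √(0.13360² + 4 × 1.632e-03)) / 2 = 1.1266e-02 M. [H⁺] = C + x = 0.12 + 1.1266e-02 = 1.3127e-01 M. pH = -log(1.3127e-01) = 0.88.

pH = 0.88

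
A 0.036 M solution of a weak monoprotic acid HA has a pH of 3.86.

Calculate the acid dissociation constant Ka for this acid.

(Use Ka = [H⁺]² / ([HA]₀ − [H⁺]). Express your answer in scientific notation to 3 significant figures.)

[H⁺] = 10^(−pH) = 10^(−3.86) = 1.380e-04 M. For HA ⇌ H⁺ + A⁻, Ka = [H⁺][A⁻]/[HA] = [H⁺]² / ([HA]₀ − [H⁺]) = (1.380e-04)² / (0.036 − 1.380e-04) = 5.31e-07.

K_a = 5.31e-07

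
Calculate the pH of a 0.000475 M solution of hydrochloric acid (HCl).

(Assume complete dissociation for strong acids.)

[H⁺] = 0.000475 M for strong acid. pH = -log[H⁺] = -log(0.000475)

pH = 3.32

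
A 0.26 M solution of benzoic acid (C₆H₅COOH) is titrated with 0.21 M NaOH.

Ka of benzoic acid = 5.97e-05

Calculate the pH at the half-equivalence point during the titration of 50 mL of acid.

At half-equivalence [HA] = [A⁻], so Henderson-Hasselbalch gives pH = pKa = -log(5.97e-05) = 4.22.

pH = pKa = 4.22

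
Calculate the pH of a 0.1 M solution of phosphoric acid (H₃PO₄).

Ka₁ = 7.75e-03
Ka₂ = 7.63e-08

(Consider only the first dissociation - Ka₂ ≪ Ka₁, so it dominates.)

First dissociation dominates. From Ka₁ = [H⁺][HA⁻]/[H₂A], x² + Ka₁·x − Ka₁·C = 0 with C = 0.1 M and Ka₁ = 7.75e-03. Solving: [H⁺] = (−Ka₁ + √(Ka₁² + 4·Ka₁·C)) / 2 = 2.4232e-02 M. pH = -log(2.4232e-02) = 1.62.

pH = 1.62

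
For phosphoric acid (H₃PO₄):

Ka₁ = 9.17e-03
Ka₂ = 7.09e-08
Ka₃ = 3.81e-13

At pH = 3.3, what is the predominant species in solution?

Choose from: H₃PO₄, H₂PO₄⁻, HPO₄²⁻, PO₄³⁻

pKa₁ = 2.04, pKa₂ = 7.15, pKa₃ = 12.42. For a polyprotic acid the predominant species crosses at each pKa: below pKa_n the protonated form dominates, above it the deprotonated form does. At pH = 3.3, the predominant species is H₂PO₄⁻.

H₂PO₄⁻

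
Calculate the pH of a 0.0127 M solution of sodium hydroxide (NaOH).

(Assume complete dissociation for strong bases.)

[OH⁻] = 0.0127 M for strong base. pOH = -log[OH⁻] = 1.90, pH = 14 - pOH

pH = 12.10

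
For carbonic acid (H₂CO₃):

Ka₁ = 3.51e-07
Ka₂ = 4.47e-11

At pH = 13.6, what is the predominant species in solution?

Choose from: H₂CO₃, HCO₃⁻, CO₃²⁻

pKa₁ = 6.45, pKa₂ = 10.35. For a polyprotic acid the predominant species crosses at each pKa: below pKa_n the protonated form dominates, above it the deprotonated form does. At pH = 13.6, the predominant species is CO₃²⁻.

CO₃²⁻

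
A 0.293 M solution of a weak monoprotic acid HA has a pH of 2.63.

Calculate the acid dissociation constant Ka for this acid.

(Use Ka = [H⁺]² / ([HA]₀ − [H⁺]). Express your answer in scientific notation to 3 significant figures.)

[H⁺] = 10^(−pH) = 10^(−2.63) = 2.344e-03 M. For HA ⇌ H⁺ + A⁻, Ka = [H⁺][A⁻]/[HA] = [H⁺]² / ([HA]₀ − [H⁺]) = (2.344e-03)² / (0.293 − 2.344e-03) = 1.89e-05.

K_a = 1.89e-05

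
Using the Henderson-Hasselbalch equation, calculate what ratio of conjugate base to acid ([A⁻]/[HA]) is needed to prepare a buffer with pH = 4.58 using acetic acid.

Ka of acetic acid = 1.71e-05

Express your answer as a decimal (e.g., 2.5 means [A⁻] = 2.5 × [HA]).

pKa = -log(1.71e-05) = 4.7670. pH = pKa + log([A⁻]/[HA]), so log([A⁻]/[HA]) = pH − pKa = 4.58 − 4.7670 = -0.1870. [A⁻]/[HA] = 10^(-0.1870) = 0.650

[A⁻]/[HA] = 0.650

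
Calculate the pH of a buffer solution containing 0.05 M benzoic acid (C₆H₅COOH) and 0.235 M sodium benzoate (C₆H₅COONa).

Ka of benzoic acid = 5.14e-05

pKa = -log(5.14e-05) = 4.29. pH = pKa + log([A⁻]/[HA]) = 4.29 + log(0.235/0.05)

pH = 4.96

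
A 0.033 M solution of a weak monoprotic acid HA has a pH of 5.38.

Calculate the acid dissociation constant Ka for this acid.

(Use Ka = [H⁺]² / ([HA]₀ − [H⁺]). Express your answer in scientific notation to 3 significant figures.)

[H⁺] = 10^(−pH) = 10^(−5.38) = 4.169e-06 M. For HA ⇌ H⁺ + A⁻, Ka = [H⁺][A⁻]/[HA] = [H⁺]² / ([HA]₀ − [H⁺]) = (4.169e-06)² / (0.033 − 4.169e-06) = 5.27e-10.

K_a = 5.27e-10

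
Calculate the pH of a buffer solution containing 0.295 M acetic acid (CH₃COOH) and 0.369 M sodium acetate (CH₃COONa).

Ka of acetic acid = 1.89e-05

pKa = -log(1.89e-05) = 4.72. pH = pKa + log([A⁻]/[HA]) = 4.72 + log(0.369/0.295)

pH = 4.82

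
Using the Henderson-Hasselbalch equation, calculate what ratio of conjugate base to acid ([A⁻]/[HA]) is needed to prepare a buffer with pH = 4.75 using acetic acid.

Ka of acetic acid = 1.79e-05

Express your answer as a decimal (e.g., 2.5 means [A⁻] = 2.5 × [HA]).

pKa = -log(1.79e-05) = 4.7471. pH = pKa + log([A⁻]/[HA]), so log([A⁻]/[HA]) = pH − pKa = 4.75 − 4.7471 = 0.0029. [A⁻]/[HA] = 10^(0.0029) = 1.01

[A⁻]/[HA] = 1.01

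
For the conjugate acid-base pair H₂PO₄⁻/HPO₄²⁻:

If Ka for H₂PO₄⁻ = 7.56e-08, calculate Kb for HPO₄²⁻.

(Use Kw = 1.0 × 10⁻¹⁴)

For a conjugate pair Ka × Kb = Kw, so Kb = Kw/Ka = 1.0 × 10⁻¹⁴ / 7.56e-08 = 1.32e-07.

K_b = 1.32e-07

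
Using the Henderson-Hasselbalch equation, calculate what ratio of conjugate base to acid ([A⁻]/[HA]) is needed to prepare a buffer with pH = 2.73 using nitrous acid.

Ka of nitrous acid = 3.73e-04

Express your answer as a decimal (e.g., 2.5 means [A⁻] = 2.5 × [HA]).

pKa = -log(3.73e-04) = 3.4283. pH = pKa + log([A⁻]/[HA]), so log([A⁻]/[HA]) = pH − pKa = 2.73 − 3.4283 = -0.6983. [A⁻]/[HA] = 10^(-0.6983) = 0.200

[A⁻]/[HA] = 0.200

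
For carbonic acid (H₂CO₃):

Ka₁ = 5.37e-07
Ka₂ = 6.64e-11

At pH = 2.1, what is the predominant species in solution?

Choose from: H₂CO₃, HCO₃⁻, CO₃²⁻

pKa₁ = 6.27, pKa₂ = 10.18. For a polyprotic acid the predominant species crosses at each pKa: below pKa_n the protonated form dominates, above it the deprotonated form does. At pH = 2.1, the predominant species is H₂CO₃.

H₂CO₃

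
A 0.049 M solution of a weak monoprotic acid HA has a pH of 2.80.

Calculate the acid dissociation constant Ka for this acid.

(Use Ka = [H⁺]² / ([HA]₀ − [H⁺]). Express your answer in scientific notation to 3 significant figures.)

[H⁺] = 10^(−pH) = 10^(−2.80) = 1.585e-03 M. For HA ⇌ H⁺ + A⁻, Ka = [H⁺][A⁻]/[HA] = [H⁺]² / ([HA]₀ − [H⁺]) = (1.585e-03)² / (0.049 − 1.585e-03) = 5.30e-05.

K_a = 5.30e-05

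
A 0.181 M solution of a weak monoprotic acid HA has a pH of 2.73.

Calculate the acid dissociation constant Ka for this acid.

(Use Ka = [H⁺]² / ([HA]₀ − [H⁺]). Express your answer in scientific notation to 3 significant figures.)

[H⁺] = 10^(−pH) = 10^(−2.73) = 1.862e-03 M. For HA ⇌ H⁺ + A⁻, Ka = [H⁺][A⁻]/[HA] = [H⁺]² / ([HA]₀ − [H⁺]) = (1.862e-03)² / (0.181 − 1.862e-03) = 1.94e-05.

K_a = 1.94e-05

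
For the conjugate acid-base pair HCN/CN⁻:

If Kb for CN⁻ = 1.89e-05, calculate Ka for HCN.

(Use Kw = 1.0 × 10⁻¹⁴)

For a conjugate pair Ka × Kb = Kw, so Ka = Kw/Kb = 1.0 × 10⁻¹⁴ / 1.89e-05 = 5.29e-10.

K_a = 5.29e-10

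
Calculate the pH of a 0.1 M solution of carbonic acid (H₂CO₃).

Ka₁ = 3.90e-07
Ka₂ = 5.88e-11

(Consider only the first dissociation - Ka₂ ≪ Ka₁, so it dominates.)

First dissociation dominates. From Ka₁ = [H⁺][HA⁻]/[H₂A], x² + Ka₁·x − Ka₁·C = 0 with C = 0.1 M and Ka₁ = 3.90e-07. Solving: [H⁺] = (−Ka₁ + √(Ka₁² + 4·Ka₁·C)) / 2 = 1.9729e-04 M. pH = -log(1.9729e-04) = 3.70.

pH = 3.70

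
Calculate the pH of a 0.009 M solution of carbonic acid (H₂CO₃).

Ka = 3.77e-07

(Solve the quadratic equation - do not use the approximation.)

x² + Ka×x - Ka×C = 0. Using quadratic formula: [H⁺] = 5.8061e-05

pH = 4.24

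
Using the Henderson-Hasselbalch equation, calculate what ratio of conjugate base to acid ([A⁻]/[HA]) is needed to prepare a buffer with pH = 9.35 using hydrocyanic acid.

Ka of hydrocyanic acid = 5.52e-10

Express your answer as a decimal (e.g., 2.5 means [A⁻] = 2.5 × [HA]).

pKa = -log(5.52e-10) = 9.2581. pH = pKa + log([A⁻]/[HA]), so log([A⁻]/[HA]) = pH − pKa = 9.35 − 9.2581 = 0.0919. [A⁻]/[HA] = 10^(0.0919) = 1.24

[A⁻]/[HA] = 1.24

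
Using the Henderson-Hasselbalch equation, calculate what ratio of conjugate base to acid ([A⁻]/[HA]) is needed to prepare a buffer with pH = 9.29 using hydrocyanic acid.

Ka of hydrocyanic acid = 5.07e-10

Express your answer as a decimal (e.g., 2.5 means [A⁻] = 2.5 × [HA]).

pKa = -log(5.07e-10) = 9.2950. pH = pKa + log([A⁻]/[HA]), so log([A⁻]/[HA]) = pH − pKa = 9.29 − 9.2950 = -0.0050. [A⁻]/[HA] = 10^(-0.0050) = 0.989

[A⁻]/[HA] = 0.989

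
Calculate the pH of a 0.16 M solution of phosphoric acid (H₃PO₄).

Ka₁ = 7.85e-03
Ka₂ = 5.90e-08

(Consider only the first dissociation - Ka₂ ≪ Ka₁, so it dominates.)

First dissociation dominates. From Ka₁ = [H⁺][HA⁻]/[H₂A], x² + Ka₁·x − Ka₁·C = 0 with C = 0.16 M and Ka₁ = 7.85e-03. Solving: [H⁺] = (−Ka₁ + √(Ka₁² + 4·Ka₁·C)) / 2 = 3.1732e-02 M. pH = -log(3.1732e-02) = 1.50.

pH = 1.50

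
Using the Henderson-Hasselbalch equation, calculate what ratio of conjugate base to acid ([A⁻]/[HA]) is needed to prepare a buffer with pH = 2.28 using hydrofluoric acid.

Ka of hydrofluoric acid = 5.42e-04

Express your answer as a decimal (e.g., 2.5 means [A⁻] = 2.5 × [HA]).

pKa = -log(5.42e-04) = 3.2660. pH = pKa + log([A⁻]/[HA]), so log([A⁻]/[HA]) = pH − pKa = 2.28 − 3.2660 = -0.9860. [A⁻]/[HA] = 10^(-0.9860) = 0.103

[A⁻]/[HA] = 0.103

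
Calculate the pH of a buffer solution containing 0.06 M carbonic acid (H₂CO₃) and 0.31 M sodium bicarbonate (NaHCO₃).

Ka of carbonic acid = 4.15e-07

pKa = -log(4.15e-07) = 6.38. pH = pKa + log([A⁻]/[HA]) = 6.38 + log(0.31/0.06)

pH = 7.10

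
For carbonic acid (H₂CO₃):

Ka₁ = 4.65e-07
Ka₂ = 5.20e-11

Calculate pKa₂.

pKa₂ = -log(Ka₂) = -log(5.20e-11) = 10.28.

pK_{a2} = 10.28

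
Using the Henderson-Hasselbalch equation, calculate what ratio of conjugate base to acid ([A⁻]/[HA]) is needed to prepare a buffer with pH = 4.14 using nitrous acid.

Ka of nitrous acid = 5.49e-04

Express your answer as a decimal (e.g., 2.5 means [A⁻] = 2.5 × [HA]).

pKa = -log(5.49e-04) = 3.2604. pH = pKa + log([A⁻]/[HA]), so log([A⁻]/[HA]) = pH − pKa = 4.14 − 3.2604 = 0.8796. [A⁻]/[HA] = 10^(0.8796) = 7.58

[A⁻]/[HA] = 7.58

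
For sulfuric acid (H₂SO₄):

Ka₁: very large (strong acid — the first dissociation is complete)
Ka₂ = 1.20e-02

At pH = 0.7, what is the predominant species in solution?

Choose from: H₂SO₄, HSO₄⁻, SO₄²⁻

The first dissociation is complete, so H₂SO₄ itself is never the predominant species in water; pKa₂ = -log(1.20e-02) = 1.92. For a polyprotic acid the predominant species crosses at each pKa: below pKa_n the protonated form dominates, above it the deprotonated form does. At pH = 0.7, the predominant species is HSO₄⁻.

HSO₄⁻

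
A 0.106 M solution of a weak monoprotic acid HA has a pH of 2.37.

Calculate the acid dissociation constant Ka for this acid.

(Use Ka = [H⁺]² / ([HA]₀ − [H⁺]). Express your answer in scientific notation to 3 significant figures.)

[H⁺] = 10^(−pH) = 10^(−2.37) = 4.266e-03 M. For HA ⇌ H⁺ + A⁻, Ka = [H⁺][A⁻]/[HA] = [H⁺]² / ([HA]₀ − [H⁺]) = (4.266e-03)² / (0.106 − 4.266e-03) = 1.79e-04.

K_a = 1.79e-04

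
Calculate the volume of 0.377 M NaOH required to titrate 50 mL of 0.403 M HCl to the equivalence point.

At equivalence: moles acid = moles base. moles HCl = 0.403 × 50/1000 = 0.02015 mol. V_base = moles / 0.377 × 1000 = 53.4 mL.

V_{base} = 53.4 mL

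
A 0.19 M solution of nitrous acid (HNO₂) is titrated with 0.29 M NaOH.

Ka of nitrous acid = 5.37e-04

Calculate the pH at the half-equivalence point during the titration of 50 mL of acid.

At half-equivalence [HA] = [A⁻], so Henderson-Hasselbalch gives pH = pKa = -log(5.37e-04) = 3.27.

pH = pKa = 3.27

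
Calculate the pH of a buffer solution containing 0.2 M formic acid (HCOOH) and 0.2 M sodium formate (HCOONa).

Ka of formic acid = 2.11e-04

pKa = -log(2.11e-04) = 3.68. pH = pKa + log([A⁻]/[HA]) = 3.68 + log(0.2/0.2)

pH = 3.68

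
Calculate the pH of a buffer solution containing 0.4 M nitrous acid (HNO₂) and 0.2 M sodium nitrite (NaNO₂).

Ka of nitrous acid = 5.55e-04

pKa = -log(5.55e-04) = 3.26. pH = pKa + log([A⁻]/[HA]) = 3.26 + log(0.2/0.4)

pH = 2.95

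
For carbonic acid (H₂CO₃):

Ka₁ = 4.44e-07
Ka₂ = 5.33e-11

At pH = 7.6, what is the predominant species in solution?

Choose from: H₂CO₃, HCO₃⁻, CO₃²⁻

pKa₁ = 6.35, pKa₂ = 10.27. For a polyprotic acid the predominant species crosses at each pKa: below pKa_n the protonated form dominates, above it the deprotonated form does. At pH = 7.6, the predominant species is HCO₃⁻.

HCO₃⁻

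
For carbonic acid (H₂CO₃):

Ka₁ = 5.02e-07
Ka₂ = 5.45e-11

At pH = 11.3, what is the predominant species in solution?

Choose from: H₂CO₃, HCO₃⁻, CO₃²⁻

pKa₁ = 6.30, pKa₂ = 10.26. For a polyprotic acid the predominant species crosses at each pKa: below pKa_n the protonated form dominates, above it the deprotonated form does. At pH = 11.3, the predominant species is CO₃²⁻.

CO₃²⁻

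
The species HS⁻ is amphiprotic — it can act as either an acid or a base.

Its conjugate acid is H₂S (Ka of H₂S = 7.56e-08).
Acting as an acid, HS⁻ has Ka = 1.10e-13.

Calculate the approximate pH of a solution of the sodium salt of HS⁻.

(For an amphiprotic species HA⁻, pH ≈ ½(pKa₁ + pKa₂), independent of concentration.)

pKa₁ = -log(7.56e-08) = 7.12; pKa₂ = -log(1.10e-13) = 12.96. For an amphiprotic species, pH ≈ ½(pKa₁ + pKa₂) = ½(7.12 + 12.96) = 10.04.

pH = 10.04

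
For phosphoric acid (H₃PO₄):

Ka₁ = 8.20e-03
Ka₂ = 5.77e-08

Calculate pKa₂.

pKa₂ = -log(Ka₂) = -log(5.77e-08) = 7.24.

pK_{a2} = 7.24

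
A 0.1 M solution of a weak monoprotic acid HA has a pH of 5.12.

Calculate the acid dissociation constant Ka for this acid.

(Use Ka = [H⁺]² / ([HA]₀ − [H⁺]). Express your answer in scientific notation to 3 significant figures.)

[H⁺] = 10^(−pH) = 10^(−5.12) = 7.586e-06 M. For HA ⇌ H⁺ + A⁻, Ka = [H⁺][A⁻]/[HA] = [H⁺]² / ([HA]₀ − [H⁺]) = (7.586e-06)² / (0.1 − 7.586e-06) = 5.75e-10.

K_a = 5.75e-10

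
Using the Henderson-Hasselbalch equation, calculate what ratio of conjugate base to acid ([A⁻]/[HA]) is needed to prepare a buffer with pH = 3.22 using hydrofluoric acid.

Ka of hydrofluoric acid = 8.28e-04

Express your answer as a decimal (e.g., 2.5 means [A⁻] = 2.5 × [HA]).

pKa = -log(8.28e-04) = 3.0820. pH = pKa + log([A⁻]/[HA]), so log([A⁻]/[HA]) = pH − pKa = 3.22 − 3.0820 = 0.1380. [A⁻]/[HA] = 10^(0.1380) = 1.37

[A⁻]/[HA] = 1.37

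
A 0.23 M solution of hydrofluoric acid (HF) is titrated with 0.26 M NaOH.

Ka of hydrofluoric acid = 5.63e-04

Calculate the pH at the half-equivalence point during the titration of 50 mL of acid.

At half-equivalence [HA] = [A⁻], so Henderson-Hasselbalch gives pH = pKa = -log(5.63e-04) = 3.25.

pH = pKa = 3.25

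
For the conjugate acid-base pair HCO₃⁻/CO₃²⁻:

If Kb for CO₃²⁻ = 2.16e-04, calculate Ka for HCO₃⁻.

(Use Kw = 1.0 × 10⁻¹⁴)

For a conjugate pair Ka × Kb = Kw, so Ka = Kw/Kb = 1.0 × 10⁻¹⁴ / 2.16e-04 = 4.63e-11.

K_a = 4.63e-11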